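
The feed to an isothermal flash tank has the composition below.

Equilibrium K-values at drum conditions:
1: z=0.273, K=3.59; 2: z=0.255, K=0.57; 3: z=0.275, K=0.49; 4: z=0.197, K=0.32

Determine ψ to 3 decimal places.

ψ = 0.234

Iterate (Newton) starting at ψ = 0.4:
  ψ = 0.400: g = -0.1453, g' = -0.795 → ψ = 0.217
  ψ = 0.217: g = 0.0166, g' = -1.023 → ψ = 0.233
  ψ = 0.233: g = 0.0003, g' = -0.990 → ψ = 0.234
Converged at ψ = 0.234.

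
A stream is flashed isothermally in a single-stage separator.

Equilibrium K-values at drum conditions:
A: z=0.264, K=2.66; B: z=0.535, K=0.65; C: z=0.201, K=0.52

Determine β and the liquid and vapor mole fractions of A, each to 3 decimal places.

Material balance + equilibrium reduce to Σ zᵢ(Kᵢ−1)/(1+β(Kᵢ−1)) = 0.
Feasibility: ΣzᵢKᵢ = 1.155, Σzᵢ/Kᵢ = 1.309 — both > 1, two phases present.
Iterate (Newton) starting at β = 0.5:
  β = 0.500: g = -0.1144, g' = -0.394 → β = 0.209
  β = 0.209: g = 0.0159, g' = -0.534 → β = 0.239
  β = 0.239: g = 0.0004, g' = -0.510 → β = 0.240
Converged at β = 0.240.
Compositions from xᵢ = zᵢ/(1+β(Kᵢ−1)), yᵢ = Kᵢxᵢ:
  A: x = 0.189, y = 0.502
  B: x = 0.584, y = 0.380
  C: x = 0.227, y = 0.118

β = 0.240, x_A = 0.189, y_A = 0.502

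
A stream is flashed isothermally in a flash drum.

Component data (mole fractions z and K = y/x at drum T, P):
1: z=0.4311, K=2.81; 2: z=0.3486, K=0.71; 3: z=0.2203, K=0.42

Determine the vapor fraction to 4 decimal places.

ψ = 0.7042

Let ψ = V/F and solve Σ zᵢ(Kᵢ−1)/(1+ψ(Kᵢ−1)) = 0.
Check two-phase: ΣzᵢKᵢ = 1.5514 > 1 and Σzᵢ/Kᵢ = 1.1689 > 1, so g(0) = 0.5514 > 0 and g(1) = -0.1689 < 0.
Iterate (Newton) starting at ψ = 0.33:
  ψ = 0.3300: g = 0.21869, g' = -0.7028 → ψ = 0.6412
  ψ = 0.6412: g = 0.03354, g' = -0.5346 → ψ = 0.7039
  ψ = 0.7039: g = 0.00016, g' = -0.5310 → ψ = 0.7042
Converged at ψ = 0.7042.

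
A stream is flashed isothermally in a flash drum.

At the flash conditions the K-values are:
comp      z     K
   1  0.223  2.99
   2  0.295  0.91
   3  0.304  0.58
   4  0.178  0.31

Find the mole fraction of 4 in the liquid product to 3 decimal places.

Newton–Raphson from β = 0.55:
  β = 0.550: g = -0.1800, g' = -0.515 → β = 0.200
  β = 0.200: g = 0.0084, g' = -0.632 → β = 0.213
  β = 0.213: g = 0.0001, g' = -0.619 → β = 0.214
Converged at β = 0.214.
Compositions from xᵢ = zᵢ/(1+β(Kᵢ−1)), yᵢ = Kᵢxᵢ:
  1: x = 0.156, y = 0.468
  2: x = 0.301, y = 0.274
  3: x = 0.334, y = 0.194
  4: x = 0.209, y = 0.065

x_4 = 0.209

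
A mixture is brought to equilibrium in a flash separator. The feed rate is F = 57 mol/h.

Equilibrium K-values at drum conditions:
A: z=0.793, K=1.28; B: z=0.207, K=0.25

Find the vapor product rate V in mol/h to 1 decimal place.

Rachford–Rice: g(β) = Σ zᵢ(Kᵢ−1)/(1+β(Kᵢ−1)) = 0.
g(0) = ΣzᵢKᵢ − 1 = 0.067 and g(1) = 1 − Σzᵢ/Kᵢ = -0.448, so a root lies in (0, 1).
Binary case is linear: z₁(K₁−1)(1+β(K₂−1)) + z₂(K₂−1)(1+β(K₁−1)) = 0
⇒ β = [z₁(K₁−1)+z₂(K₂−1)] / [−(K₁−1)(K₂−1)] = 0.0668/0.2100 = 0.318
Then V = β·F = 0.3180·57 = 18.1 mol/h and L = F − V = 38.9 mol/h.

V = 18.1 mol/h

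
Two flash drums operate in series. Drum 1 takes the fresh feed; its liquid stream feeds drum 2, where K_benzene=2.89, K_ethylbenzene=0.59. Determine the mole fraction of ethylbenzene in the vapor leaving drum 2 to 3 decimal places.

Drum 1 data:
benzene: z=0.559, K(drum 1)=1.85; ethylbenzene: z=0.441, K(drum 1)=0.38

y_ethylbenzene (drum 2) = 0.485

Drum 1:
Binary case is linear: z₁(K₁−1)(1+ψ₁(K₂−1)) + z₂(K₂−1)(1+ψ₁(K₁−1)) = 0
⇒ ψ₁ = [z₁(K₁−1)+z₂(K₂−1)] / [−(K₁−1)(K₂−1)] = 0.2017/0.5270 = 0.383
Drum-1 compositions:
  benzene: x = 0.422, y = 0.780
  ethylbenzene: x = 0.578, y = 0.220
Drum-2 feed = drum-1 liquid: z₂ = (0.4218, 0.5782).
Drum 2:
Binary case is linear: z₁(K₁−1)(1+ψ₂(K₂−1)) + z₂(K₂−1)(1+ψ₂(K₁−1)) = 0
⇒ ψ₂ = [z₁(K₁−1)+z₂(K₂−1)] / [−(K₁−1)(K₂−1)] = 0.5601/0.7749 = 0.723
  benzene: x = 0.178, y = 0.515
  ethylbenzene: x = 0.822, y = 0.485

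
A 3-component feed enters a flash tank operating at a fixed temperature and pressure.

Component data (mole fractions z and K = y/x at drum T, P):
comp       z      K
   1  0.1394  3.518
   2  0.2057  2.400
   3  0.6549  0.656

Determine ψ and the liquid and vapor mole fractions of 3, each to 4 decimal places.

Material balance + equilibrium reduce to Σ zᵢ(Kᵢ−1)/(1+ψ(Kᵢ−1)) = 0.
Feasibility: ΣzᵢKᵢ = 1.4137, Σzᵢ/Kᵢ = 1.1237 — both > 1, two phases present.
Newton–Raphson from ψ = 0.5:
  ψ = 0.5000: g = 0.05270, g' = -0.4257 → ψ = 0.6238
  ψ = 0.6238: g = 0.00344, g' = -0.3743 → ψ = 0.6330
Converged at ψ = 0.6330.
Compositions from xᵢ = zᵢ/(1+ψ(Kᵢ−1)), yᵢ = Kᵢxᵢ:
  1: x = 0.0537, y = 0.1891
  2: x = 0.1091, y = 0.2617
  3: x = 0.8372, y = 0.5492

ψ = 0.6330, x_3 = 0.8372, y_3 = 0.5492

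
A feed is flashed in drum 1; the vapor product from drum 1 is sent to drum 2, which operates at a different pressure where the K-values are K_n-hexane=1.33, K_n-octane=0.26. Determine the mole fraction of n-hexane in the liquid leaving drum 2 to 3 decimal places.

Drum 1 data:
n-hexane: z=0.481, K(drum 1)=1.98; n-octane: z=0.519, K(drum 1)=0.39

Drum 1:
Iterate (Newton) starting at ψ₁ = 0.57:
  ψ₁ = 0.570: g = -0.1829, g' = -0.644 → ψ₁ = 0.286
  ψ₁ = 0.286: g = -0.0153, g' = -0.565 → ψ₁ = 0.259
Converged at ψ₁ = 0.259.
Drum-1 compositions:
  n-hexane: x = 0.384, y = 0.760
  n-octane: x = 0.616, y = 0.240
Drum-2 feed = drum-1 vapor: z₂ = (0.7596, 0.2404).
Drum 2:
Let ψ₂ = V/F and solve Σ zᵢ(Kᵢ−1)/(1+ψ₂(Kᵢ−1)) = 0.
Check two-phase: ΣzᵢKᵢ = 1.073 > 1 and Σzᵢ/Kᵢ = 1.496 > 1, so g(0) = 0.073 > 0 and g(1) = -0.496 < 0.
Iterate (Newton) starting at ψ₂ = 0.5:
  ψ₂ = 0.500: g = -0.0672, g' = -0.393 → ψ₂ = 0.329
  ψ₂ = 0.329: g = -0.0090, g' = -0.297 → ψ₂ = 0.299
  ψ₂ = 0.299: g = -0.0002, g' = -0.285 → ψ₂ = 0.298
Converged at ψ₂ = 0.298.
  n-hexane: x = 0.692, y = 0.920
  n-octane: x = 0.308, y = 0.080

x_n-hexane (drum 2) = 0.692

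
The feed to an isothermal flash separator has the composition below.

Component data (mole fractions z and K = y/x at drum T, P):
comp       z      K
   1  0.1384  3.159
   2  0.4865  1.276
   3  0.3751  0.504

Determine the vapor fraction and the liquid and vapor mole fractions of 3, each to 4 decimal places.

Let ψ = V/F and solve Σ zᵢ(Kᵢ−1)/(1+ψ(Kᵢ−1)) = 0.
g(0) = ΣzᵢKᵢ − 1 = 0.2470 and g(1) = 1 − Σzᵢ/Kᵢ = -0.1693, so a root lies in (0, 1).
Newton–Raphson from ψ = 0.5:
  ψ = 0.5000: g = 0.01428, g' = -0.3410 → ψ = 0.5419
  ψ = 0.5419: g = 0.00008, g' = -0.3376 → ψ = 0.5421
Converged at ψ = 0.5421.
Compositions from xᵢ = zᵢ/(1+ψ(Kᵢ−1)), yᵢ = Kᵢxᵢ:
  1: x = 0.0638, y = 0.2014
  2: x = 0.4232, y = 0.5400
  3: x = 0.5130, y = 0.2586

ψ = 0.5421, x_3 = 0.5130, y_3 = 0.2586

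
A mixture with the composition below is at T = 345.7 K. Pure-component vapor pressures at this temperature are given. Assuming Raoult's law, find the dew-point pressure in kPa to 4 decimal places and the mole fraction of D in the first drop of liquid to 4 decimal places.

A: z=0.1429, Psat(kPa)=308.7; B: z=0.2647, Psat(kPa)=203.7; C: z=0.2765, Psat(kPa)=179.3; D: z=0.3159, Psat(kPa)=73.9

Pdew = 131.9405 kPa, x_D = 0.5640

At the dew point ψ → 1, so Σzᵢ/Kᵢ = 1 with Kᵢ = Pᵢˢᵃᵗ/P ⇒ 1/P = Σzᵢ/Pᵢˢᵃᵗ.
1/P = 0.1429/308.7 + 0.2647/203.7 + 0.2765/179.3 + 0.3159/73.9 = 0.0075792 ⇒ P = 131.9405 kPa
xᵢ = zᵢP/Pᵢˢᵃᵗ ⇒ x_D = 0.3159·131.9405/73.9 = 0.5640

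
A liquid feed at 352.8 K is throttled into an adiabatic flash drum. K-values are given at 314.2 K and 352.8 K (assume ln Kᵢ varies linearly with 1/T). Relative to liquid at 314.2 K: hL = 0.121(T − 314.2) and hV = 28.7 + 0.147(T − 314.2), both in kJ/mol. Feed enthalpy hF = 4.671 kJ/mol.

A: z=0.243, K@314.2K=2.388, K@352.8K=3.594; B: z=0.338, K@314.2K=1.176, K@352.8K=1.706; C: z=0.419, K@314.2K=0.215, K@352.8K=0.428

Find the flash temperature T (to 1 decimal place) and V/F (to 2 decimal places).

T = 317.3 K, V/F = 0.15

Adiabatic flash: solve Rachford–Rice at each trial T, then check hF = ψ·hV(T) + (1−ψ)·hL(T).
  T = 314.2 K: K = (2.388, 1.176, 0.215), RR gives ψ = 0.097, H_out = 2.772 kJ/mol
  T = 352.8 K: K = (3.594, 1.706, 0.428), RR gives ψ = 0.676, H_out = 24.736 kJ/mol
  T = 333.5 K: K = (2.964, 1.432, 0.309), RR gives ψ = 0.389, H_out = 13.692 kJ/mol
  T = 323.9 K: K = (2.671, 1.302, 0.260), RR gives ψ = 0.251, H_out = 8.436 kJ/mol
  T = 319.0 K: K = (2.526, 1.238, 0.236), RR gives ψ = 0.176, H_out = 5.646 kJ/mol
  T = 316.6 K: K = (2.457, 1.207, 0.226), RR gives ψ = 0.137, H_out = 4.230 kJ/mol
Linear interpolation between T = 316.6 (H_out = 4.230) and T = 319.0 (H_out = 5.646) on hF = 4.671 gives T ≈ 317.3 K, at which ψ = 0.15.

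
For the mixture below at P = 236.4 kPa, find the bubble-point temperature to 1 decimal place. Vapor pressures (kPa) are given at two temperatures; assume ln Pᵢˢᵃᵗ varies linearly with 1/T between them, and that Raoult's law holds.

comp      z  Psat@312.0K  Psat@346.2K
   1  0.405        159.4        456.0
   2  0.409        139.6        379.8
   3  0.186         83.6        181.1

T = 329.7 K

Bubble-point temperature: ΣzᵢPᵢˢᵃᵗ(T) = P. Interpolate ln Pᵢˢᵃᵗ = aᵢ + bᵢ/T.
  T = 312.0 K: ΣzᵢPᵢˢᵃᵗ = 137.20 kPa
  T = 346.2 K: ΣzᵢPᵢˢᵃᵗ = 373.70 kPa
  T = 329.1 K: ΣzᵢPᵢˢᵃᵗ = 232.22 kPa
  T = 337.6 K: ΣzᵢPᵢˢᵃᵗ = 295.90 kPa
  T = 333.4 K: ΣzᵢPᵢˢᵃᵗ = 262.90 kPa
  T = 331.2 K: ΣzᵢPᵢˢᵃᵗ = 246.83 kPa
Interpolating between 329.1 K and 331.2 K gives T ≈ 329.7 K.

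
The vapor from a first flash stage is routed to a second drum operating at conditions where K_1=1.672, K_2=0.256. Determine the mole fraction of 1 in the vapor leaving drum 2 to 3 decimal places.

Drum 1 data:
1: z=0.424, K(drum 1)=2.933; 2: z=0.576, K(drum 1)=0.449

y_1 (drum 2) = 0.879

Drum 1:
Binary case is linear: z₁(K₁−1)(1+ψ₁(K₂−1)) + z₂(K₂−1)(1+ψ₁(K₁−1)) = 0
⇒ ψ₁ = [z₁(K₁−1)+z₂(K₂−1)] / [−(K₁−1)(K₂−1)] = 0.5022/1.0651 = 0.472
Drum-1 compositions:
  1: x = 0.222, y = 0.651
  2: x = 0.778, y = 0.349
Drum-2 feed = drum-1 vapor: z₂ = (0.6506, 0.3494).
Drum 2:
Rachford–Rice: g(ψ₂) = Σ zᵢ(Kᵢ−1)/(1+ψ₂(Kᵢ−1)) = 0.
g(0) = ΣzᵢKᵢ − 1 = 0.177 and g(1) = 1 − Σzᵢ/Kᵢ = -0.754, so a root lies in (0, 1).
Binary case is linear: z₁(K₁−1)(1+ψ₂(K₂−1)) + z₂(K₂−1)(1+ψ₂(K₁−1)) = 0
⇒ ψ₂ = [z₁(K₁−1)+z₂(K₂−1)] / [−(K₁−1)(K₂−1)] = 0.1772/0.5000 = 0.355
  1: x = 0.525, y = 0.879
  2: x = 0.475, y = 0.121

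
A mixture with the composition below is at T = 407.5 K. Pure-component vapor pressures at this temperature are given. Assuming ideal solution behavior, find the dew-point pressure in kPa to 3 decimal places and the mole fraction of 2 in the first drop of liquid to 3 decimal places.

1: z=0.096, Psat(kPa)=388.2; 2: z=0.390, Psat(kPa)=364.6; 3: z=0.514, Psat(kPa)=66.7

Pdew = 110.827 kPa, x_2 = 0.119

At the dew point ψ → 1, so Σzᵢ/Kᵢ = 1 with Kᵢ = Pᵢˢᵃᵗ/P ⇒ 1/P = Σzᵢ/Pᵢˢᵃᵗ.
1/P = 0.096/388.2 + 0.390/364.6 + 0.514/66.7 = 0.009023 ⇒ P = 110.827 kPa
xᵢ = zᵢP/Pᵢˢᵃᵗ ⇒ x_2 = 0.390·110.827/364.6 = 0.119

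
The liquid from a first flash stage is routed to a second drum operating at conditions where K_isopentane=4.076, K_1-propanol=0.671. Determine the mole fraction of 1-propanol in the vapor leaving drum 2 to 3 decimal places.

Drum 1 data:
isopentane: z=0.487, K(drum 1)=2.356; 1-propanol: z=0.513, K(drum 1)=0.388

y_1-propanol (drum 2) = 0.606

Drum 1:
Binary case is linear: z₁(K₁−1)(1+ψ₁(K₂−1)) + z₂(K₂−1)(1+ψ₁(K₁−1)) = 0
⇒ ψ₁ = [z₁(K₁−1)+z₂(K₂−1)] / [−(K₁−1)(K₂−1)] = 0.3464/0.8299 = 0.417
Drum-1 compositions:
  isopentane: x = 0.311, y = 0.733
  1-propanol: x = 0.689, y = 0.267
Drum-2 feed = drum-1 liquid: z₂ = (0.3110, 0.6890).
Drum 2:
Let ψ₂ = V/F and solve Σ zᵢ(Kᵢ−1)/(1+ψ₂(Kᵢ−1)) = 0.
Feasibility: ΣzᵢKᵢ = 1.730, Σzᵢ/Kᵢ = 1.103 — both > 1, two phases present.
Newton–Raphson from ψ₂ = 0.65:
  ψ₂ = 0.650: g = 0.0306, g' = -0.448 → ψ₂ = 0.718
  ψ₂ = 0.718: g = 0.0012, g' = -0.414 → ψ₂ = 0.721
Converged at ψ₂ = 0.721.
  isopentane: x = 0.097, y = 0.394
  1-propanol: x = 0.903, y = 0.606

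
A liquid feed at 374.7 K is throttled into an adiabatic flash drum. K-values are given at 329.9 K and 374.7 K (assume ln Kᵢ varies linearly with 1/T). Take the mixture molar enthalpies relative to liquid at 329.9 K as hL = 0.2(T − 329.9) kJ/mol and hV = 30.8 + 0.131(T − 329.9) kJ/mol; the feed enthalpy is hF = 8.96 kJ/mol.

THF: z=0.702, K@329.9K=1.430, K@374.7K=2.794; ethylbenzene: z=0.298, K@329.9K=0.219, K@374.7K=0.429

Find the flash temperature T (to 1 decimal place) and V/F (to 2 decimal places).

T = 331.7 K, V/F = 0.28

Adiabatic flash: solve Rachford–Rice at each trial T, then check hF = ψ·hV(T) + (1−ψ)·hL(T).
  T = 329.9 K: K = (1.430, 0.219), RR gives ψ = 0.206, H_out = 6.339 kJ/mol
  T = 374.7 K: K = (2.794, 0.429), RR gives ψ = 1.000, H_out = 36.669 kJ/mol
  T = 352.3 K: K = (2.042, 0.313), RR gives ψ = 0.736, H_out = 26.012 kJ/mol
  T = 341.1 K: K = (1.719, 0.263), RR gives ψ = 0.538, H_out = 18.408 kJ/mol
  T = 335.5 K: K = (1.570, 0.241), RR gives ψ = 0.402, H_out = 13.337 kJ/mol
  T = 332.7 K: K = (1.499, 0.230), RR gives ψ = 0.314, H_out = 10.173 kJ/mol
  T = 331.3 K: K = (1.464, 0.224), RR gives ψ = 0.263, H_out = 8.357 kJ/mol
  T = 332.0 K: K = (1.482, 0.227), RR gives ψ = 0.289, H_out = 9.288 kJ/mol
  T = 331.6 K: K = (1.472, 0.225), RR gives ψ = 0.274, H_out = 8.762 kJ/mol
  T = 331.8 K: K = (1.477, 0.226), RR gives ψ = 0.282, H_out = 9.027 kJ/mol
Linear interpolation between T = 331.6 (H_out = 8.762) and T = 331.8 (H_out = 9.027) on hF = 8.96 gives T ≈ 331.7 K, at which ψ = 0.28.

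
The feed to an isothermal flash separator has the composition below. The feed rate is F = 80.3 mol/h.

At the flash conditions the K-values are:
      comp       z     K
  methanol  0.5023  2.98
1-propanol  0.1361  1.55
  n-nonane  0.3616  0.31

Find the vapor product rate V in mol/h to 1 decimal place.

V = 55.3 mol/h

Let ψ = V/F and solve Σ zᵢ(Kᵢ−1)/(1+ψ(Kᵢ−1)) = 0.
g(0) = ΣzᵢKᵢ − 1 = 0.8199 and g(1) = 1 − Σzᵢ/Kᵢ = -0.4228, so a root lies in (0, 1).
Newton iteration, ψ⁰ = 0.38:
  ψ = 0.3800: g = 0.29128, g' = -0.9857 → ψ = 0.6755
  ψ = 0.6755: g = 0.01273, g' = -0.9863 → ψ = 0.6884
  ψ = 0.6884: g = -0.00008, g' = -0.9989 → ψ = 0.6883
Converged at ψ = 0.6883.
Then V = ψ·F = 0.6883·80.3 = 55.3 mol/h and L = F − V = 25.0 mol/h.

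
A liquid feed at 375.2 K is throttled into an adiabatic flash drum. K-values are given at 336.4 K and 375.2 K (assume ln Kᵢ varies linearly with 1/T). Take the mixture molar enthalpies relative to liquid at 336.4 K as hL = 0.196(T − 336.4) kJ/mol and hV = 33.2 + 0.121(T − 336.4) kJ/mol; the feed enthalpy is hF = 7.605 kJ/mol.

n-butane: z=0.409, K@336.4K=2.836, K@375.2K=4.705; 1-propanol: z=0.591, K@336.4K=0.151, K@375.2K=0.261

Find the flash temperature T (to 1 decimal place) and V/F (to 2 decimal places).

Adiabatic flash: solve Rachford–Rice at each trial T, then check hF = ψ·hV(T) + (1−ψ)·hL(T).
  T = 336.4 K: K = (2.836, 0.151), RR gives ψ = 0.160, H_out = 5.307 kJ/mol
  T = 375.2 K: K = (4.705, 0.261), RR gives ψ = 0.394, H_out = 19.537 kJ/mol
  T = 355.8 K: K = (3.704, 0.202), RR gives ψ = 0.294, H_out = 13.123 kJ/mol
  T = 346.1 K: K = (3.253, 0.175), RR gives ψ = 0.234, H_out = 9.485 kJ/mol
  T = 341.2 K: K = (3.038, 0.163), RR gives ψ = 0.198, H_out = 7.459 kJ/mol
  T = 343.6 K: K = (3.142, 0.169), RR gives ψ = 0.216, H_out = 8.470 kJ/mol
Linear interpolation between T = 341.2 (H_out = 7.459) and T = 343.6 (H_out = 8.470) on hF = 7.605 gives T ≈ 341.5 K, at which ψ = 0.20.

T = 341.5 K, V/F = 0.20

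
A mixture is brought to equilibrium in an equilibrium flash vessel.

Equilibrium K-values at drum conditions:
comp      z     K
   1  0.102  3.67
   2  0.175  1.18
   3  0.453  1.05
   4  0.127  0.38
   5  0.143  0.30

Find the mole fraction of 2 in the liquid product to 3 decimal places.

Rachford–Rice: g(ψ) = Σ zᵢ(Kᵢ−1)/(1+ψ(Kᵢ−1)) = 0.
Feasibility: ΣzᵢKᵢ = 1.148, Σzᵢ/Kᵢ = 1.418 — both > 1, two phases present.
Newton–Raphson from ψ = 0.5:
  ψ = 0.500: g = -0.1005, g' = -0.408 → ψ = 0.253
Converged at ψ = 0.253.
Compositions from xᵢ = zᵢ/(1+ψ(Kᵢ−1)), yᵢ = Kᵢxᵢ:
  1: x = 0.061, y = 0.223
  2: x = 0.167, y = 0.198
  3: x = 0.447, y = 0.470
  4: x = 0.151, y = 0.057
  5: x = 0.174, y = 0.052

x_2 = 0.167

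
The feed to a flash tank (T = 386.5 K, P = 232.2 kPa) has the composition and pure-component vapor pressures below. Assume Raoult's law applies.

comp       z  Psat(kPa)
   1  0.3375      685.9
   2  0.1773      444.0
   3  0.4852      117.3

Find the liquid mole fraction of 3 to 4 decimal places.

Raoult's law: Kᵢ = Pᵢˢᵃᵗ/P = Pᵢˢᵃᵗ/232.2.
  K_1 = 685.9/232.2 = 2.953919, K_2 = 444.0/232.2 = 1.912145, K_3 = 117.3/232.2 = 0.505168
Let ψ = V/F and solve Σ zᵢ(Kᵢ−1)/(1+ψ(Kᵢ−1)) = 0.
g(0) = ΣzᵢKᵢ − 1 = 0.5811 and g(1) = 1 − Σzᵢ/Kᵢ = -0.1675, so a root lies in (0, 1).
Newton iteration, ψ⁰ = 0.68:
  ψ = 0.6800: g = 0.02115, g' = -0.5637 → ψ = 0.7175
  ψ = 0.7175: g = 0.00002, g' = -0.5628 → ψ = 0.7176
Converged at ψ = 0.7176.
Compositions from xᵢ = zᵢ/(1+ψ(Kᵢ−1)), yᵢ = Kᵢxᵢ:
  1: x = 0.1405, y = 0.4150
  2: x = 0.1072, y = 0.2049
  3: x = 0.7523, y = 0.3801

x_3 = 0.7523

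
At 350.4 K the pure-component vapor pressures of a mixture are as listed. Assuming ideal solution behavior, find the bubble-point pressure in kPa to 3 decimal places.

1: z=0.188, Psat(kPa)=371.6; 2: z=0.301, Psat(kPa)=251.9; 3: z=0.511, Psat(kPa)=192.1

Pbub = 243.846 kPa

At the bubble point ψ → 0, so ΣzᵢKᵢ = 1 with Kᵢ = Pᵢˢᵃᵗ/P ⇒ P = ΣzᵢPᵢˢᵃᵗ.
P = 0.188·371.6 + 0.301·251.9 + 0.511·192.1 = 243.846 kPa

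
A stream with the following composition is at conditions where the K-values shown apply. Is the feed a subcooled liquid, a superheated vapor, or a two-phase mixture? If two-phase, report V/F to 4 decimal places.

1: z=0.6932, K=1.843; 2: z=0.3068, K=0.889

ΣzᵢKᵢ = 1.5503; Σzᵢ/Kᵢ = 0.7212.
Since Σzᵢ/Kᵢ < 1 the mixture is above its dew point — single vapor phase.

superheated vapor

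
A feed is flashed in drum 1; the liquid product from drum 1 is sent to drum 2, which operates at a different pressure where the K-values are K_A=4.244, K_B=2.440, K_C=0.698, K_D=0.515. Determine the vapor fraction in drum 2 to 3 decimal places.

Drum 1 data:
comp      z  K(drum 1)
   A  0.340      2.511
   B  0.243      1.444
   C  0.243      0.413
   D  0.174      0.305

V/F (drum 2) = 0.726

Drum 1:
Let ψ₁ = V/F and solve Σ zᵢ(Kᵢ−1)/(1+ψ₁(Kᵢ−1)) = 0.
g(0) = ΣzᵢKᵢ − 1 = 0.358 and g(1) = 1 − Σzᵢ/Kᵢ = -0.463, so a root lies in (0, 1).
Iterate (Newton) starting at ψ₁ = 0.5:
  ψ₁ = 0.500: g = -0.0063, g' = -0.649 → ψ₁ = 0.490
Converged at ψ₁ = 0.490.
Drum-1 compositions:
  A: x = 0.195, y = 0.490
  B: x = 0.200, y = 0.288
  C: x = 0.341, y = 0.141
  D: x = 0.264, y = 0.081
Drum-2 feed = drum-1 liquid: z₂ = (0.1953, 0.1996, 0.3412, 0.2639).
Drum 2:
Material balance + equilibrium reduce to Σ zᵢ(Kᵢ−1)/(1+ψ₂(Kᵢ−1)) = 0.
Check two-phase: ΣzᵢKᵢ = 1.690 > 1 and Σzᵢ/Kᵢ = 1.129 > 1, so g(0) = 0.690 > 0 and g(1) = -0.129 < 0.
Iterate (Newton) starting at ψ₂ = 0.5:
  ψ₂ = 0.500: g = 0.1184, g' = -0.590 → ψ₂ = 0.701
  ψ₂ = 0.701: g = 0.0121, g' = -0.487 → ψ₂ = 0.725
  ψ₂ = 0.725: g = 0.0001, g' = -0.481 → ψ₂ = 0.726
Converged at ψ₂ = 0.726.
  A: x = 0.058, y = 0.247
  B: x = 0.098, y = 0.238
  C: x = 0.437, y = 0.305
  D: x = 0.407, y = 0.210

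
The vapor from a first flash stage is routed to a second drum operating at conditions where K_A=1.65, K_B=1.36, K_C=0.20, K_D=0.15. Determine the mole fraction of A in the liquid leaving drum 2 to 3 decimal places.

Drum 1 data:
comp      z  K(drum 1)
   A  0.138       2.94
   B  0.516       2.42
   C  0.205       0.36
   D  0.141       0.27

Drum 1:
Material balance + equilibrium reduce to Σ zᵢ(Kᵢ−1)/(1+ψ₁(Kᵢ−1)) = 0.
g(0) = ΣzᵢKᵢ − 1 = 0.766 and g(1) = 1 − Σzᵢ/Kᵢ = -0.352, so a root lies in (0, 1).
Iterate (Newton) starting at ψ₁ = 0.69:
  ψ₁ = 0.690: g = 0.0422, g' = -0.935 → ψ₁ = 0.735
  ψ₁ = 0.735: g = -0.0011, g' = -0.987 → ψ₁ = 0.734
Converged at ψ₁ = 0.734.
Drum-1 compositions:
  A: x = 0.057, y = 0.167
  B: x = 0.253, y = 0.611
  C: x = 0.387, y = 0.139
  D: x = 0.304, y = 0.082
Drum-2 feed = drum-1 vapor: z₂ = (0.1674, 0.6114, 0.1392, 0.0820).
Drum 2:
Let ψ₂ = V/F and solve Σ zᵢ(Kᵢ−1)/(1+ψ₂(Kᵢ−1)) = 0.
Feasibility: ΣzᵢKᵢ = 1.148, Σzᵢ/Kᵢ = 1.794 — both > 1, two phases present.
Iterate (Newton) starting at ψ₂ = 0.5:
  ψ₂ = 0.500: g = -0.0382, g' = -0.524 → ψ₂ = 0.427
  ψ₂ = 0.427: g = -0.0027, g' = -0.454 → ψ₂ = 0.421
Converged at ψ₂ = 0.421.
  A: x = 0.131, y = 0.217
  B: x = 0.531, y = 0.722
  C: x = 0.210, y = 0.042
  D: x = 0.128, y = 0.019

x_A (drum 2) = 0.131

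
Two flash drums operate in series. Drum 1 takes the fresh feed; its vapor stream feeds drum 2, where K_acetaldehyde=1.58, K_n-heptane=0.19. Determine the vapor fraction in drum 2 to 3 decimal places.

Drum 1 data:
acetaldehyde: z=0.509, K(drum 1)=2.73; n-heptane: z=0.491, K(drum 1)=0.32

Drum 1:
Material balance + equilibrium reduce to Σ zᵢ(Kᵢ−1)/(1+ψ₁(Kᵢ−1)) = 0.
g(0) = ΣzᵢKᵢ − 1 = 0.547 and g(1) = 1 − Σzᵢ/Kᵢ = -0.721, so a root lies in (0, 1).
Newton–Raphson from ψ₁ = 0.61:
  ψ₁ = 0.610: g = -0.1421, g' = -1.024 → ψ₁ = 0.471
  ψ₁ = 0.471: g = -0.0062, g' = -0.954 → ψ₁ = 0.465
Converged at ψ₁ = 0.465.
Drum-1 compositions:
  acetaldehyde: x = 0.282, y = 0.770
  n-heptane: x = 0.718, y = 0.230
Drum-2 feed = drum-1 vapor: z₂ = (0.7703, 0.2297).
Drum 2:
Rachford–Rice: g(ψ₂) = Σ zᵢ(Kᵢ−1)/(1+ψ₂(Kᵢ−1)) = 0.
Feasibility: ΣzᵢKᵢ = 1.261, Σzᵢ/Kᵢ = 1.697 — both > 1, two phases present.
Binary case is linear: z₁(K₁−1)(1+ψ₂(K₂−1)) + z₂(K₂−1)(1+ψ₂(K₁−1)) = 0
⇒ ψ₂ = [z₁(K₁−1)+z₂(K₂−1)] / [−(K₁−1)(K₂−1)] = 0.2607/0.4698 = 0.555
  acetaldehyde: x = 0.583, y = 0.921
  n-heptane: x = 0.417, y = 0.079

V/F (drum 2) = 0.555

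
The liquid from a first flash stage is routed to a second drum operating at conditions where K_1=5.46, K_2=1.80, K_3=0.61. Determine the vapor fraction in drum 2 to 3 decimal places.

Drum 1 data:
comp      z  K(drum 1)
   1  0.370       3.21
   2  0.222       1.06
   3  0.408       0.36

V/F (drum 2) = 0.627

Drum 1:
Material balance + equilibrium reduce to Σ zᵢ(Kᵢ−1)/(1+ψ₁(Kᵢ−1)) = 0.
g(0) = ΣzᵢKᵢ − 1 = 0.570 and g(1) = 1 − Σzᵢ/Kᵢ = -0.458, so a root lies in (0, 1).
Newton–Raphson from ψ₁ = 0.58:
  ψ₁ = 0.580: g = -0.0440, g' = -0.770 → ψ₁ = 0.523
Converged at ψ₁ = 0.523.
Drum-1 compositions:
  1: x = 0.172, y = 0.551
  2: x = 0.215, y = 0.228
  3: x = 0.613, y = 0.221
Drum-2 feed = drum-1 liquid: z₂ = (0.1717, 0.2153, 0.6131).
Drum 2:
Material balance + equilibrium reduce to Σ zᵢ(Kᵢ−1)/(1+ψ₂(Kᵢ−1)) = 0.
Feasibility: ΣzᵢKᵢ = 1.699, Σzᵢ/Kᵢ = 1.156 — both > 1, two phases present.
Iterate (Newton) starting at ψ₂ = 0.68:
  ψ₂ = 0.680: g = -0.0240, g' = -0.440 → ψ₂ = 0.626
  ψ₂ = 0.626: g = 0.0006, g' = -0.462 → ψ₂ = 0.627
Converged at ψ₂ = 0.627.
  1: x = 0.045, y = 0.247
  2: x = 0.143, y = 0.258
  3: x = 0.811, y = 0.495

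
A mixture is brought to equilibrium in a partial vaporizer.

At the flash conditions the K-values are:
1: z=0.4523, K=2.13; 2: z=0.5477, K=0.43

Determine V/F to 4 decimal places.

Rachford–Rice: g(V/F) = Σ zᵢ(Kᵢ−1)/(1+V/F(Kᵢ−1)) = 0.
Feasibility: ΣzᵢKᵢ = 1.1989, Σzᵢ/Kᵢ = 1.4861 — both > 1, two phases present.
Iterate (Newton) starting at V/F = 0.5:
  V/F = 0.5000: g = -0.11005, g' = -0.5839 → V/F = 0.3115
  V/F = 0.3115: g = -0.00157, g' = -0.5790 → V/F = 0.3088
Converged at V/F = 0.3088.

V/F = 0.3088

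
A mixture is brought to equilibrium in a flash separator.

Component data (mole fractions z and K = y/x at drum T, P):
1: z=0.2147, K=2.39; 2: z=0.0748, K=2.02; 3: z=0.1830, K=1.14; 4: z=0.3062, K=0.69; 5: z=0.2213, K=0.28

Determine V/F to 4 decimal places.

Material balance + equilibrium reduce to Σ zᵢ(Kᵢ−1)/(1+V/F(Kᵢ−1)) = 0.
Check two-phase: ΣzᵢKᵢ = 1.1461 > 1 and Σzᵢ/Kᵢ = 1.5215 > 1, so g(0) = 0.1461 > 0 and g(1) = -0.5215 < 0.
Newton–Raphson from V/F = 0.5:
  V/F = 0.5000: g = -0.11076, g' = -0.5029 → V/F = 0.2798
  V/F = 0.2798: g = -0.00458, g' = -0.4806 → V/F = 0.2702
  V/F = 0.2702: g = 0.00001, g' = -0.4823 → V/F = 0.2703
Converged at V/F = 0.2703.

V/F = 0.2703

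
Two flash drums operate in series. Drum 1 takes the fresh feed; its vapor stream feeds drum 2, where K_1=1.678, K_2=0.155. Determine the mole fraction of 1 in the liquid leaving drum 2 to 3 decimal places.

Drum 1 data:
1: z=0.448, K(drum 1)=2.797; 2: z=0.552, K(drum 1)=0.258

Drum 1:
Rachford–Rice: g(ψ₁) = Σ zᵢ(Kᵢ−1)/(1+ψ₁(Kᵢ−1)) = 0.
Check two-phase: ΣzᵢKᵢ = 1.395 > 1 and Σzᵢ/Kᵢ = 2.300 > 1, so g(0) = 0.395 > 0 and g(1) = -1.300 < 0.
Newton–Raphson from ψ₁ = 0.59:
  ψ₁ = 0.590: g = -0.3378, g' = -1.302 → ψ₁ = 0.331
  ψ₁ = 0.331: g = -0.0377, g' = -1.103 → ψ₁ = 0.296
  ψ₁ = 0.296: g = 0.0002, g' = -1.115 → ψ₁ = 0.297
Converged at ψ₁ = 0.297.
Drum-1 compositions:
  1: x = 0.292, y = 0.817
  2: x = 0.708, y = 0.183
Drum-2 feed = drum-1 vapor: z₂ = (0.8174, 0.1826).
Drum 2:
Material balance + equilibrium reduce to Σ zᵢ(Kᵢ−1)/(1+ψ₂(Kᵢ−1)) = 0.
Check two-phase: ΣzᵢKᵢ = 1.400 > 1 and Σzᵢ/Kᵢ = 1.665 > 1, so g(0) = 0.400 > 0 and g(1) = -0.665 < 0.
Binary case is linear: z₁(K₁−1)(1+ψ₂(K₂−1)) + z₂(K₂−1)(1+ψ₂(K₁−1)) = 0
⇒ ψ₂ = [z₁(K₁−1)+z₂(K₂−1)] / [−(K₁−1)(K₂−1)] = 0.3999/0.5729 = 0.698
  1: x = 0.555, y = 0.931
  2: x = 0.445, y = 0.069

x_1 (drum 2) = 0.555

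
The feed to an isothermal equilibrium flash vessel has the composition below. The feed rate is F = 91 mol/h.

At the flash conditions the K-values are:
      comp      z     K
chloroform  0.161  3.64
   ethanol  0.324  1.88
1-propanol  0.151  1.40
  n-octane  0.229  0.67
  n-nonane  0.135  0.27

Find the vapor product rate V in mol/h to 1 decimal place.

V = 74.1 mol/h

Let β = V/F and solve Σ zᵢ(Kᵢ−1)/(1+β(Kᵢ−1)) = 0.
g(0) = ΣzᵢKᵢ − 1 = 0.596 and g(1) = 1 − Σzᵢ/Kᵢ = -0.166, so a root lies in (0, 1).
Newton–Raphson from β = 0.48:
  β = 0.480: g = 0.1971, g' = -0.565 → β = 0.829
  β = 0.829: g = -0.0100, g' = -0.716 → β = 0.815
Converged at β = 0.815.
Then V = β·F = 0.8147·91 = 74.1 mol/h and L = F − V = 16.9 mol/h.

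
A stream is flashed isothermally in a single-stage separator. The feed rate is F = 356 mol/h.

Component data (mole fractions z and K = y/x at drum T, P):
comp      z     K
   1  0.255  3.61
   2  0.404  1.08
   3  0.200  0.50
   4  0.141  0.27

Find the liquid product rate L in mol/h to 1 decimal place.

Rachford–Rice: g(β) = Σ zᵢ(Kᵢ−1)/(1+β(Kᵢ−1)) = 0.
Feasibility: ΣzᵢKᵢ = 1.495, Σzᵢ/Kᵢ = 1.367 — both > 1, two phases present.
Iterate (Newton) starting at β = 0.5:
  β = 0.500: g = 0.0244, g' = -0.605 → β = 0.540
  β = 0.540: g = 0.0001, g' = -0.600 → β = 0.541
Converged at β = 0.541.
Then V = β·F = 0.5405·356 = 192.4 mol/h and L = F − V = 163.6 mol/h.

L = 163.6 mol/h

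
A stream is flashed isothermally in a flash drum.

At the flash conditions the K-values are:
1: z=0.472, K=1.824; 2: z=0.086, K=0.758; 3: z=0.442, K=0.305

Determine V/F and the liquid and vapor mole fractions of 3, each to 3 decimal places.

V/F = 0.115, x_3 = 0.480, y_3 = 0.147

Newton iteration, V/F⁰ = 0.64:
  V/F = 0.640: g = -0.3233, g' = -0.837 → V/F = 0.254
  V/F = 0.254: g = -0.0735, g' = -0.540 → V/F = 0.118
  V/F = 0.118: g = -0.0014, g' = -0.525 → V/F = 0.115
Converged at V/F = 0.115.
Compositions from xᵢ = zᵢ/(1+V/F(Kᵢ−1)), yᵢ = Kᵢxᵢ:
  1: x = 0.431, y = 0.786
  2: x = 0.088, y = 0.067
  3: x = 0.480, y = 0.147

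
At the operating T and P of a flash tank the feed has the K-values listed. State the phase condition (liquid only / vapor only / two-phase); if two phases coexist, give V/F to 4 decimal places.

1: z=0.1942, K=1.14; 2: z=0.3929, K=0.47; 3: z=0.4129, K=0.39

ΣzᵢKᵢ = 0.5671; Σzᵢ/Kᵢ = 2.0650.
Since ΣzᵢKᵢ < 1 the mixture is below its bubble point — single liquid phase.

liquid only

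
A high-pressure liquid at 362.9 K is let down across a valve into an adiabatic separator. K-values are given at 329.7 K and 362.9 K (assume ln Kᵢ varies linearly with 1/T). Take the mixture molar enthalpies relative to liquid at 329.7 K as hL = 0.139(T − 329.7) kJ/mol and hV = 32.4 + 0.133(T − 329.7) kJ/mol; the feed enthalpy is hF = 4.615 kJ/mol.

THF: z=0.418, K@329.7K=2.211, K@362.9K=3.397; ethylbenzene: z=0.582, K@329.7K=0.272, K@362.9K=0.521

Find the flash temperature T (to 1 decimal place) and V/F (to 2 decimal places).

T = 332.0 K, V/F = 0.13

Adiabatic flash: solve Rachford–Rice at each trial T, then check hF = ψ·hV(T) + (1−ψ)·hL(T).
  T = 329.7 K: K = (2.211, 0.272), RR gives ψ = 0.094, H_out = 3.032 kJ/mol
  T = 362.9 K: K = (3.397, 0.521), RR gives ψ = 0.630, H_out = 24.896 kJ/mol
  T = 346.3 K: K = (2.769, 0.382), RR gives ψ = 0.348, H_out = 13.540 kJ/mol
  T = 338.0 K: K = (2.481, 0.324), RR gives ψ = 0.225, H_out = 8.441 kJ/mol
  T = 333.9 K: K = (2.345, 0.297), RR gives ψ = 0.162, H_out = 5.841 kJ/mol
  T = 331.8 K: K = (2.278, 0.285), RR gives ψ = 0.129, H_out = 4.460 kJ/mol
Linear interpolation between T = 331.8 (H_out = 4.460) and T = 333.9 (H_out = 5.841) on hF = 4.615 gives T ≈ 332.0 K, at which ψ = 0.13.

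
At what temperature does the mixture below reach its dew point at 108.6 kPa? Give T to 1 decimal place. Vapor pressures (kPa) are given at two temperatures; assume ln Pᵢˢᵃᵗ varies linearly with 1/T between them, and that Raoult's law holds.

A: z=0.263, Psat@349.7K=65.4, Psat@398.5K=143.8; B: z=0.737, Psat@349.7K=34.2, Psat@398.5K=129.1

T = 389.4 K

Dew-point temperature: Σzᵢ·P/Pᵢˢᵃᵗ(T) = 1. Interpolate ln Pᵢˢᵃᵗ = aᵢ + bᵢ/T.
  T = 349.7 K: ΣzᵢP/Pᵢˢᵃᵗ = 2.7770
  T = 398.5 K: ΣzᵢP/Pᵢˢᵃᵗ = 0.8186
  T = 374.1 K: ΣzᵢP/Pᵢˢᵃᵗ = 1.4405
  T = 386.3 K: ΣzᵢP/Pᵢˢᵃᵗ = 1.0748
  T = 392.4 K: ΣzᵢP/Pᵢˢᵃᵗ = 0.9357
  T = 389.4 K: ΣzᵢP/Pᵢˢᵃᵗ = 1.0011
  T = 390.9 K: ΣzᵢP/Pᵢˢᵃᵗ = 0.9677
Interpolating between 389.4 K and 390.9 K gives T ≈ 389.4 K.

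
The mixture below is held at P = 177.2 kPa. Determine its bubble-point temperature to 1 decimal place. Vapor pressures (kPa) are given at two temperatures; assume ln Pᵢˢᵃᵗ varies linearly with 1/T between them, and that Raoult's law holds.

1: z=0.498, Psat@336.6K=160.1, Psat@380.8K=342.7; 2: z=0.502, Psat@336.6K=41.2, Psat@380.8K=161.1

T = 363.0 K

Bubble-point temperature: ΣzᵢPᵢˢᵃᵗ(T) = P. Interpolate ln Pᵢˢᵃᵗ = aᵢ + bᵢ/T.
  T = 336.6 K: ΣzᵢPᵢˢᵃᵗ = 100.41 kPa
  T = 380.8 K: ΣzᵢPᵢˢᵃᵗ = 251.54 kPa
  T = 358.7 K: ΣzᵢPᵢˢᵃᵗ = 162.07 kPa
  T = 369.8 K: ΣzᵢPᵢˢᵃᵗ = 203.02 kPa
  T = 364.2 K: ΣzᵢPᵢˢᵃᵗ = 181.42 kPa
  T = 361.4 K: ΣzᵢPᵢˢᵃᵗ = 171.35 kPa
Interpolating between 361.4 K and 364.2 K gives T ≈ 363.0 K.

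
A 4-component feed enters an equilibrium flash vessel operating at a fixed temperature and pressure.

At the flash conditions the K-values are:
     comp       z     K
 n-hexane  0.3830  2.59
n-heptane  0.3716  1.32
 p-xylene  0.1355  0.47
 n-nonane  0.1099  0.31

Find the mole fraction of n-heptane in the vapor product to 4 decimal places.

Material balance + equilibrium reduce to Σ zᵢ(Kᵢ−1)/(1+V/F(Kᵢ−1)) = 0.
g(0) = ΣzᵢKᵢ − 1 = 0.5802 and g(1) = 1 − Σzᵢ/Kᵢ = -0.0722, so a root lies in (0, 1).
Iterate (Newton) starting at V/F = 0.5:
  V/F = 0.5000: g = 0.22829, g' = -0.5212 → V/F = 0.9380
  V/F = 0.9380: g = -0.02188, g' = -0.7494 → V/F = 0.9088
  V/F = 0.9088: g = -0.00070, g' = -0.7027 → V/F = 0.9078
Converged at V/F = 0.9078.
Compositions from xᵢ = zᵢ/(1+V/F(Kᵢ−1)), yᵢ = Kᵢxᵢ:
  n-hexane: x = 0.1567, y = 0.4060
  n-heptane: x = 0.2880, y = 0.3801
  p-xylene: x = 0.2611, y = 0.1227
  n-nonane: x = 0.2942, y = 0.0912

y_n-heptane = 0.3801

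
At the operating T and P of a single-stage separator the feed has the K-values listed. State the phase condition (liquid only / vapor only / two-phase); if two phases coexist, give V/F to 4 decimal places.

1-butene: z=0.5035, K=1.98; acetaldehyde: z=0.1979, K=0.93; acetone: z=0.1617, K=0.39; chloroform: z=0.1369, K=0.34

ΣzᵢKᵢ = 1.2906; Σzᵢ/Kᵢ = 1.2844.
Both exceed 1, so a two-phase solution exists.
Newton iteration, ψ⁰ = 0.5:
  ψ = 0.5000: g = 0.04003, g' = -0.4763 → ψ = 0.5840
  ψ = 0.5840: g = -0.00088, g' = -0.4997 → ψ = 0.5823
Converged at ψ = 0.5823.

two-phase, V/F = 0.5823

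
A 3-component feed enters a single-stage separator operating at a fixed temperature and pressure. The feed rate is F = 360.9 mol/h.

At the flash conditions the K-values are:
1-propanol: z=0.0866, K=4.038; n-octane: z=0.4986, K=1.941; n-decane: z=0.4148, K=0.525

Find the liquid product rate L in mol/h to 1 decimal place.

Let β = V/F and solve Σ zᵢ(Kᵢ−1)/(1+β(Kᵢ−1)) = 0.
Feasibility: ΣzᵢKᵢ = 1.5352, Σzᵢ/Kᵢ = 1.0684 — both > 1, two phases present.
Newton iteration, β⁰ = 0.68:
  β = 0.6800: g = 0.08089, g' = -0.4534 → β = 0.8584
  β = 0.8584: g = -0.00021, g' = -0.4633 → β = 0.8579
Converged at β = 0.8579.
Then V = β·F = 0.8579·360.9 = 309.6 mol/h and L = F − V = 51.3 mol/h.

L = 51.3 mol/h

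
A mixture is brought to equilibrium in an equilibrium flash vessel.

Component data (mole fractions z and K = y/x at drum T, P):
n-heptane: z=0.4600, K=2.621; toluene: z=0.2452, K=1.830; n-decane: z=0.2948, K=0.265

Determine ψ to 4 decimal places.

ψ = 0.7307

Iterate (Newton) starting at ψ = 0.5:
  ψ = 0.5000: g = 0.21311, g' = -0.8512 → ψ = 0.7504
  ψ = 0.7504: g = -0.02128, g' = -1.1020 → ψ = 0.7310
  ψ = 0.7310: g = -0.00039, g' = -1.0625 → ψ = 0.7307
Converged at ψ = 0.7307.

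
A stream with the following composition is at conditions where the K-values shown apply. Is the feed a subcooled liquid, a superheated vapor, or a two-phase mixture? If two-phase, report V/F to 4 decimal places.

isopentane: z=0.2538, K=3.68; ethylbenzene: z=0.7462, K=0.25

ΣzᵢKᵢ = 1.1205; Σzᵢ/Kᵢ = 3.0538.
Both exceed 1, so a two-phase solution exists.
Material balance + equilibrium reduce to Σ zᵢ(Kᵢ−1)/(1+ψ(Kᵢ−1)) = 0.
Binary case is linear: z₁(K₁−1)(1+ψ(K₂−1)) + z₂(K₂−1)(1+ψ(K₁−1)) = 0
⇒ ψ = [z₁(K₁−1)+z₂(K₂−1)] / [−(K₁−1)(K₂−1)] = 0.12053/2.01000 = 0.0600

two-phase, V/F = 0.0600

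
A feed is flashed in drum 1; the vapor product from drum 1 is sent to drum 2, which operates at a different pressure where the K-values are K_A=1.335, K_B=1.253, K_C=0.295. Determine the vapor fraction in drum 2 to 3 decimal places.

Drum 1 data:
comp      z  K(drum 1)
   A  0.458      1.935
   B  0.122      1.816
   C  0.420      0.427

V/F (drum 2) = 0.223

Drum 1:
Let ψ₁ = V/F and solve Σ zᵢ(Kᵢ−1)/(1+ψ₁(Kᵢ−1)) = 0.
Feasibility: ΣzᵢKᵢ = 1.287, Σzᵢ/Kᵢ = 1.287 — both > 1, two phases present.
Newton iteration, ψ₁⁰ = 0.5:
  ψ₁ = 0.500: g = 0.0252, g' = -0.498 → ψ₁ = 0.551
  ψ₁ = 0.551: g = -0.0002, g' = -0.507 → ψ₁ = 0.550
Converged at ψ₁ = 0.550.
Drum-1 compositions:
  A: x = 0.302, y = 0.585
  B: x = 0.084, y = 0.153
  C: x = 0.613, y = 0.262
Drum-2 feed = drum-1 vapor: z₂ = (0.5852, 0.1529, 0.2619).
Drum 2:
Newton iteration, ψ₂⁰ = 0.5:
  ψ₂ = 0.500: g = -0.0829, g' = -0.366 → ψ₂ = 0.274
  ψ₂ = 0.274: g = -0.0130, g' = -0.264 → ψ₂ = 0.224
  ψ₂ = 0.224: g = -0.0004, g' = -0.249 → ψ₂ = 0.223
Converged at ψ₂ = 0.223.
  A: x = 0.545, y = 0.727
  B: x = 0.145, y = 0.181
  C: x = 0.311, y = 0.092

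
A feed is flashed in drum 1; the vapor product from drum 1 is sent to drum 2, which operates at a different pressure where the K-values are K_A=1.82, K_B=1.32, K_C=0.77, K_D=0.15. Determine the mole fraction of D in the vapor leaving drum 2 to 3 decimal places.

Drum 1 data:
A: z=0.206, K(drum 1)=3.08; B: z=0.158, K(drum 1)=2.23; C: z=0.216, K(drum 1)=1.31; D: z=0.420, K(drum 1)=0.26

Drum 1:
Material balance + equilibrium reduce to Σ zᵢ(Kᵢ−1)/(1+ψ₁(Kᵢ−1)) = 0.
Check two-phase: ΣzᵢKᵢ = 1.379 > 1 and Σzᵢ/Kᵢ = 1.918 > 1, so g(0) = 0.379 > 0 and g(1) = -0.918 < 0.
Iterate (Newton) starting at ψ₁ = 0.5:
  ψ₁ = 0.500: g = -0.1050, g' = -0.901 → ψ₁ = 0.383
  ψ₁ = 0.383: g = -0.0037, g' = -0.851 → ψ₁ = 0.379
Converged at ψ₁ = 0.379.
Drum-1 compositions:
  A: x = 0.115, y = 0.355
  B: x = 0.108, y = 0.240
  C: x = 0.193, y = 0.253
  D: x = 0.584, y = 0.152
Drum-2 feed = drum-1 vapor: z₂ = (0.3547, 0.2403, 0.2532, 0.1518).
Drum 2:
Let ψ₂ = V/F and solve Σ zᵢ(Kᵢ−1)/(1+ψ₂(Kᵢ−1)) = 0.
g(0) = ΣzᵢKᵢ − 1 = 0.181 and g(1) = 1 − Σzᵢ/Kᵢ = -0.718, so a root lies in (0, 1).
Iterate (Newton) starting at ψ₂ = 0.5:
  ψ₂ = 0.500: g = -0.0176, g' = -0.487 → ψ₂ = 0.464
  ψ₂ = 0.464: g = -0.0005, g' = -0.460 → ψ₂ = 0.463
Converged at ψ₂ = 0.463.
  A: x = 0.257, y = 0.468
  B: x = 0.209, y = 0.276
  C: x = 0.283, y = 0.218
  D: x = 0.250, y = 0.038

y_D (drum 2) = 0.038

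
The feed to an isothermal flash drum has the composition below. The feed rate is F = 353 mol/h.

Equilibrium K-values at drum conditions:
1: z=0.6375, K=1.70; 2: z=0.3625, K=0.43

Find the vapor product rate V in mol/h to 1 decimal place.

V = 212.0 mol/h

Newton–Raphson from ψ = 0.68:
  ψ = 0.6800: g = -0.03506, g' = -0.4574 → ψ = 0.6033
  ψ = 0.6033: g = -0.00119, g' = -0.4280 → ψ = 0.6006
Converged at ψ = 0.6006.
Then V = ψ·F = 0.6006·353 = 212.0 mol/h and L = F − V = 141.0 mol/h.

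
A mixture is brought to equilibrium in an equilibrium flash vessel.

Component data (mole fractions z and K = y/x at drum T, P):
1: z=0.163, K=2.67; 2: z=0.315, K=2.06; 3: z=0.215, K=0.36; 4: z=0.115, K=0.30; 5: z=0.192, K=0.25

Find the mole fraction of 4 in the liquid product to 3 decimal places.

x_4 = 0.142

Material balance + equilibrium reduce to Σ zᵢ(Kᵢ−1)/(1+β(Kᵢ−1)) = 0.
Check two-phase: ΣzᵢKᵢ = 1.244 > 1 and Σzᵢ/Kᵢ = 1.963 > 1, so g(0) = 0.244 > 0 and g(1) = -0.963 < 0.
Newton–Raphson from β = 0.37:
  β = 0.370: g = -0.0802, g' = -0.817 → β = 0.272
  β = 0.272: g = -0.0005, g' = -0.814 → β = 0.271
Converged at β = 0.271.
Compositions from xᵢ = zᵢ/(1+β(Kᵢ−1)), yᵢ = Kᵢxᵢ:
  1: x = 0.112, y = 0.300
  2: x = 0.245, y = 0.504
  3: x = 0.260, y = 0.094
  4: x = 0.142, y = 0.043
  5: x = 0.241, y = 0.060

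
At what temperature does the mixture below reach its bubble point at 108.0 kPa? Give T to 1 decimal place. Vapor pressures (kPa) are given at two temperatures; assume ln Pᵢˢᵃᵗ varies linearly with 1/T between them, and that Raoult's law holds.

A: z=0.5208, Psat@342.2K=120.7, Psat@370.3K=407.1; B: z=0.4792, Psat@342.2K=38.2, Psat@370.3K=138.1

Bubble-point temperature: ΣzᵢPᵢˢᵃᵗ(T) = P. Interpolate ln Pᵢˢᵃᵗ = aᵢ + bᵢ/T.
  T = 342.2 K: ΣzᵢPᵢˢᵃᵗ = 81.17 kPa
  T = 370.3 K: ΣzᵢPᵢˢᵃᵗ = 278.20 kPa
  T = 356.2 K: ΣzᵢPᵢˢᵃᵗ = 153.61 kPa
  T = 349.2 K: ΣzᵢPᵢˢᵃᵗ = 112.37 kPa
  T = 345.7 K: ΣzᵢPᵢˢᵃᵗ = 95.66 kPa
  T = 347.4 K: ΣzᵢPᵢˢᵃᵗ = 103.48 kPa
Interpolating between 347.4 K and 349.2 K gives T ≈ 348.3 K.

T = 348.3 K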